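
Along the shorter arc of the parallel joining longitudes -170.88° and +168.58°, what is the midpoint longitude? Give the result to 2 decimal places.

+178.85°

Signed shortest Δλ from -170.88° to +168.58° is -20.54°.
Midpoint longitude = -170.88° + (-20.54°)/2 = -170.88° − 10.27° = -181.15°.
Normalise into (−180°, 180°]: +178.85°.
(The naïve average (-170.88 + +168.58)/2 = -1.15° is on the wrong side of the globe.)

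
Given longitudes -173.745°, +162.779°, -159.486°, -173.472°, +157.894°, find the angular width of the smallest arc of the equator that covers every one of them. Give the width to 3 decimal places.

Sort the longitudes: -173.745°, -173.472°, -159.486°, +157.894°, +162.779°.
Eastward gaps between consecutive values (wrapping around): 0.273°, 13.986°, 317.380°, 4.885°, 23.476°.
Largest gap = 317.380° ⇒ minimal covering band is its complement: 360° − 317.380° = 42.620°.
Band runs from +157.894° eastward to -159.486°, crossing the antimeridian.

42.620°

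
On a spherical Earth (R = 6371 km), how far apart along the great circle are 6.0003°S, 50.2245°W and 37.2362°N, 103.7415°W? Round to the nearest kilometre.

Δλ = -103.7415 − -50.2245 = -53.5170°.
Δφ = 37.2362 − -6.0003 = 43.2365°.
a = sin²(Δφ/2) + cos φ₁ · cos φ₂ · sin²(Δλ/2) = 0.296235.
c = 2·atan2(√a, √(1−a)) = 1.15105 rad → d = 6371·c ≈ 7333.33 km.

7333 km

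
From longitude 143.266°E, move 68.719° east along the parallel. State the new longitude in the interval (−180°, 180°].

148.015°W

Start at +143.266°; shift +68.719° → +211.985°.
+211.985° lies outside (−180°, 180°]; subtract 360° → -148.015°.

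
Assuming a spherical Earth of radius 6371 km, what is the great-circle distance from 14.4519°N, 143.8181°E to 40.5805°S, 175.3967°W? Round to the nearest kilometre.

Δλ = -175.3967 − 143.8181 = -319.2148°; wrapped into (−180°, 180°]: 40.7852°.
Δφ = -40.5805 − 14.4519 = -55.0324°.
a = sin²(Δφ/2) + cos φ₁ · cos φ₂ · sin²(Δλ/2) = 0.302742.
c = 2·atan2(√a, √(1−a)) = 1.16525 rad → d = 6371·c ≈ 7423.84 km.

7424 km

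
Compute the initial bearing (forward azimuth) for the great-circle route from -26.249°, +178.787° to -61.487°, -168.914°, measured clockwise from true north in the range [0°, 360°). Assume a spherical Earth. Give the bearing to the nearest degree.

170°

Δλ = -168.914 − 178.787 = -347.701°; wrapped into (−180°, 180°]: 12.299°.
θ = atan2( sin Δλ · cos φ₂ , cos φ₁ · sin φ₂ − sin φ₁ · cos φ₂ · cos Δλ )
  = atan2(0.10168, -0.58182) = 170.087° → normalised to [0°, 360°): 170.087°.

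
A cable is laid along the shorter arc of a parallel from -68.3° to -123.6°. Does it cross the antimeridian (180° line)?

No

Signed shortest Δλ = ((-123.6 − -68.3 + 180) mod 360) − 180 = -55.3°.
Going west by 55.3° from -68.3° reaches -123.6° without touching 180°.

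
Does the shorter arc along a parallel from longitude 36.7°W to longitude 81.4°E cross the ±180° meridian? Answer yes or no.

Signed shortest Δλ = ((81.4 − -36.7 + 180) mod 360) − 180 = 118.1°.
Going east by 118.1° from -36.7° reaches +81.4° without touching 180°.

No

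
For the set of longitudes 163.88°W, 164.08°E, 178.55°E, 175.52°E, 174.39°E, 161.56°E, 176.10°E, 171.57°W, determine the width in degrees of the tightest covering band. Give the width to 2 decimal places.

Sort the longitudes: -171.57°, -163.88°, +161.56°, +164.08°, +174.39°, +175.52°, +176.10°, +178.55°.
Eastward gaps between consecutive values (wrapping around): 7.69°, 325.44°, 2.52°, 10.31°, 1.13°, 0.58°, 2.45°, 9.88°.
Largest gap = 325.44° ⇒ minimal covering band is its complement: 360° − 325.44° = 34.56°.
Band runs from +161.56° eastward to -163.88°, crossing the antimeridian.

34.56°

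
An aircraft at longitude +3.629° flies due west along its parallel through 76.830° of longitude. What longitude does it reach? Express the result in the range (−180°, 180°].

Start at +3.629°; shift −76.830° → -73.201°.
-73.201° already lies in (−180°, 180°].

-73.201°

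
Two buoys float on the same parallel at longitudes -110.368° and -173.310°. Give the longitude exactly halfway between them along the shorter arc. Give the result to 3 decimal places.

Signed shortest Δλ from -110.368° to -173.310° is -62.942°.
Midpoint longitude = -110.368° + (-62.942°)/2 = -110.368° − 31.471° = -141.839°.

-141.839°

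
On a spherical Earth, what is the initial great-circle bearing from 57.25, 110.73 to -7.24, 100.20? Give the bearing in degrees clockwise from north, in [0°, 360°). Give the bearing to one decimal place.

191.5°

Δλ = 100.20 − 110.73 = -10.53°.
θ = atan2( sin Δλ · cos φ₂ , cos φ₁ · sin φ₂ − sin φ₁ · cos φ₂ · cos Δλ )
  = atan2(-0.18129, -0.88846) = -168.467° → normalised to [0°, 360°): 191.533°.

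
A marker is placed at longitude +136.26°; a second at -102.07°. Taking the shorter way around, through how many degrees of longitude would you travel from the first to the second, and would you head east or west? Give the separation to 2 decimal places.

Raw difference: -102.07 − 136.26 = -238.33°.
Normalise into (−180°, 180°]: -238.33° + 360° = 121.67°.
Positive ⇒ the second point lies to the east; separation 121.67°.

121.67° east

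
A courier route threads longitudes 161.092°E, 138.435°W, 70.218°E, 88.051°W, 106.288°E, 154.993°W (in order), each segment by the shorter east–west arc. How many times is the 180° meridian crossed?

Leg 1: +161.092° → -138.435°, shortest Δλ = 60.473° (east) — crosses 180°.
Leg 2: -138.435° → +70.218°, shortest Δλ = -151.347° (west) — crosses 180°.
Leg 3: +70.218° → -88.051°, shortest Δλ = -158.269° (west) — does not cross 180°.
Leg 4: -88.051° → +106.288°, shortest Δλ = -165.661° (west) — crosses 180°.
Leg 5: +106.288° → -154.993°, shortest Δλ = 98.719° (east) — crosses 180°.
Total crossings: 4.

4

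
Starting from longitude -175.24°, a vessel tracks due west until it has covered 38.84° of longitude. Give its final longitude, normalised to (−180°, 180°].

+145.92°

Start at -175.24°; shift −38.84° → -214.08°.
-214.08° lies outside (−180°, 180°]; add 360° → +145.92°.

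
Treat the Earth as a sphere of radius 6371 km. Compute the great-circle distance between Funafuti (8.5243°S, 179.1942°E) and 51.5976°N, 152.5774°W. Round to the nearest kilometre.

Δλ = -152.5774 − 179.1942 = -331.7716°; wrapped into (−180°, 180°]: 28.2284°.
Δφ = 51.5976 − -8.5243 = 60.1219°.
a = sin²(Δφ/2) + cos φ₁ · cos φ₂ · sin²(Δλ/2) = 0.287453.
c = 2·atan2(√a, √(1−a)) = 1.13173 rad → d = 6371·c ≈ 7210.25 km.

7210 km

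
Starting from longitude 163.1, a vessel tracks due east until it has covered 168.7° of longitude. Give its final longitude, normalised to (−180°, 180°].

-28.2°

Start at +163.1°; shift +168.7° → +331.8°.
+331.8° lies outside (−180°, 180°]; subtract 360° → -28.2°.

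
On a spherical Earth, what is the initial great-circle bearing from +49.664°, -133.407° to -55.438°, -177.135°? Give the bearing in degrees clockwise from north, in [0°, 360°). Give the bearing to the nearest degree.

Δλ = -177.135 − -133.407 = -43.728°.
θ = atan2( sin Δλ · cos φ₂ , cos φ₁ · sin φ₂ − sin φ₁ · cos φ₂ · cos Δλ )
  = atan2(-0.39214, -0.84552) = -155.119° → normalised to [0°, 360°): 204.881°.

205°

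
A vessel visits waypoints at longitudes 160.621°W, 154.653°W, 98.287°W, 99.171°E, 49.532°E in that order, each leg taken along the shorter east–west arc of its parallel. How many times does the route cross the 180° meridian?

Leg 1: -160.621° → -154.653°, shortest Δλ = 5.968° (east) — does not cross 180°.
Leg 2: -154.653° → -98.287°, shortest Δλ = 56.366° (east) — does not cross 180°.
Leg 3: -98.287° → +99.171°, shortest Δλ = -162.542° (west) — crosses 180°.
Leg 4: +99.171° → +49.532°, shortest Δλ = -49.639° (west) — does not cross 180°.
Total crossings: 1.

1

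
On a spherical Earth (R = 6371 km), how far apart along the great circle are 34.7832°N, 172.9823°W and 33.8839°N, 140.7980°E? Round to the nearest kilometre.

Δλ = 140.7980 − -172.9823 = 313.7803°; wrapped into (−180°, 180°]: -46.2197°.
Δφ = 33.8839 − 34.7832 = -0.8993°.
a = sin²(Δφ/2) + cos φ₁ · cos φ₂ · sin²(Δλ/2) = 0.105099.
c = 2·atan2(√a, √(1−a)) = 0.66031 rad → d = 6371·c ≈ 4206.85 km.

4207 km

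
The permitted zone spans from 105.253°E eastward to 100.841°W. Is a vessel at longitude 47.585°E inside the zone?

No

Band width going east from +105.253° to -100.841°: ((-100.841 − 105.253) mod 360) = 153.906°.
Offset of +47.585° east of the west edge: ((47.585 − 105.253) mod 360) = 302.332°.
302.332° > 153.906° ⇒ outside.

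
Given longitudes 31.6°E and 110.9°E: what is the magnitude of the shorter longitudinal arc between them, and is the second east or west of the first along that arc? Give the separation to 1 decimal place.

Raw difference: 110.9 − 31.6 = 79.3°.
Normalise into (−180°, 180°]: 79.3° stays 79.3°.
Positive ⇒ the second point lies to the east; separation 79.3°.

79.3° east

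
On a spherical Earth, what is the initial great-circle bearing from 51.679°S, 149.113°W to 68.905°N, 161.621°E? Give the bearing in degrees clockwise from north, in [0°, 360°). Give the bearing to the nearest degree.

Δλ = 161.621 − -149.113 = 310.734°; wrapped into (−180°, 180°]: -49.266°.
θ = atan2( sin Δλ · cos φ₂ , cos φ₁ · sin φ₂ − sin φ₁ · cos φ₂ · cos Δλ )
  = atan2(-0.27272, 0.76277) = -19.674° → normalised to [0°, 360°): 340.326°.

340°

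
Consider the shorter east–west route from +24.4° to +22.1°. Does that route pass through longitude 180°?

No

Signed shortest Δλ = ((22.1 − 24.4 + 180) mod 360) − 180 = -2.3°.
Going west by 2.3° from +24.4° reaches +22.1° without touching 180°.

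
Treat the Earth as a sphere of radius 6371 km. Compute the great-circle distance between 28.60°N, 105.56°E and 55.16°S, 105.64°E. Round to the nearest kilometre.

9314 km

Δλ = 105.64 − 105.56 = 0.08°.
Δφ = -55.16 − 28.60 = -83.76°.
a = sin²(Δφ/2) + cos φ₁ · cos φ₂ · sin²(Δλ/2) = 0.445654.
c = 2·atan2(√a, √(1−a)) = 1.46189 rad → d = 6371·c ≈ 9313.69 km.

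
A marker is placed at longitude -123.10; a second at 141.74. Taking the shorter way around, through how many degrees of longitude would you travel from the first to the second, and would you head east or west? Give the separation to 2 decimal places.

95.16° west

Raw difference: 141.74 − -123.10 = 264.84°.
Normalise into (−180°, 180°]: 264.84° − 360° = -95.16°.
Negative ⇒ the second point lies to the west; separation 95.16°.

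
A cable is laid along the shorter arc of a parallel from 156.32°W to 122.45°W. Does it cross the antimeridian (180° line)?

Signed shortest Δλ = ((-122.45 − -156.32 + 180) mod 360) − 180 = 33.87°.
Going east by 33.87° from -156.32° reaches -122.45° without touching 180°.

No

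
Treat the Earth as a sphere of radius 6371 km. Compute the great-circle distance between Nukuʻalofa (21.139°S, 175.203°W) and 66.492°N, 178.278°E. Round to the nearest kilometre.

Δλ = 178.278 − -175.203 = 353.481°; wrapped into (−180°, 180°]: -6.519°.
Δφ = 66.492 − -21.139 = 87.631°.
a = sin²(Δφ/2) + cos φ₁ · cos φ₂ · sin²(Δλ/2) = 0.480535.
c = 2·atan2(√a, √(1−a)) = 1.53186 rad → d = 6371·c ≈ 9759.46 km.

9759 km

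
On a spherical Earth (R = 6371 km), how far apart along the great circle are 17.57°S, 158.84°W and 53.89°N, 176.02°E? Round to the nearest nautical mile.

Δλ = 176.02 − -158.84 = 334.86°; wrapped into (−180°, 180°]: -25.14°.
Δφ = 53.89 − -17.57 = 71.46°.
a = sin²(Δφ/2) + cos φ₁ · cos φ₂ · sin²(Δλ/2) = 0.367628.
c = 2·atan2(√a, √(1−a)) = 1.30286 rad → d = 6371·c ≈ 8300.50 km ≈ 4481.91 nmi.

4482 nmi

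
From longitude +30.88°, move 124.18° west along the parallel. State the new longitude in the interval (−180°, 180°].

-93.30°

Start at +30.88°; shift −124.18° → -93.30°.
-93.30° already lies in (−180°, 180°].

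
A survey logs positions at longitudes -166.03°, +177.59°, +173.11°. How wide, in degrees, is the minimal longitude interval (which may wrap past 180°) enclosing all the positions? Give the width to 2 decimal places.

Sort the longitudes: -166.03°, +173.11°, +177.59°.
Eastward gaps between consecutive values (wrapping around): 339.14°, 4.48°, 16.38°.
Largest gap = 339.14° ⇒ minimal covering band is its complement: 360° − 339.14° = 20.86°.
Band runs from +173.11° eastward to -166.03°, crossing the antimeridian.

20.86°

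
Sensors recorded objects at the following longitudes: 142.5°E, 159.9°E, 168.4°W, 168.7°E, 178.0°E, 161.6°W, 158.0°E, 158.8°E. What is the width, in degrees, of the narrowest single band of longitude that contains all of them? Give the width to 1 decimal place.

Sort the longitudes: -168.4°, -161.6°, +142.5°, +158.0°, +158.8°, +159.9°, +168.7°, +178.0°.
Eastward gaps between consecutive values (wrapping around): 6.8°, 304.1°, 15.5°, 0.8°, 1.1°, 8.8°, 9.3°, 13.6°.
Largest gap = 304.1° ⇒ minimal covering band is its complement: 360° − 304.1° = 55.9°.
Band runs from +142.5° eastward to -161.6°, crossing the antimeridian.

55.9°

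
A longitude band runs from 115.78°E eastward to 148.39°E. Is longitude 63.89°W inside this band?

Band width going east from +115.78° to +148.39°: ((148.39 − 115.78) mod 360) = 32.61°.
Offset of -63.89° east of the west edge: ((-63.89 − 115.78) mod 360) = 180.33°.
180.33° > 32.61° ⇒ outside.

No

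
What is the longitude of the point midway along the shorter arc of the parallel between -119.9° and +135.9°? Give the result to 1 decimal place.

-172.0°

Signed shortest Δλ from -119.9° to +135.9° is -104.2°.
Midpoint longitude = -119.9° + (-104.2°)/2 = -119.9° − 52.1° = -172.0°.
(The naïve average (-119.9 + +135.9)/2 = 8.0° is on the wrong side of the globe.)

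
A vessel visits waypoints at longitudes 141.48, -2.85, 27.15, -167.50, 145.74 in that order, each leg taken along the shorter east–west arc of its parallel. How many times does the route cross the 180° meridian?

Leg 1: +141.48° → -2.85°, shortest Δλ = -144.33° (west) — does not cross 180°.
Leg 2: -2.85° → +27.15°, shortest Δλ = 30.0° (east) — does not cross 180°.
Leg 3: +27.15° → -167.50°, shortest Δλ = 165.35° (east) — crosses 180°.
Leg 4: -167.50° → +145.74°, shortest Δλ = -46.76° (west) — crosses 180°.
Total crossings: 2.

2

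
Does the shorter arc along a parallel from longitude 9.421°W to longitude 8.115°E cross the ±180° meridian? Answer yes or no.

Signed shortest Δλ = ((8.115 − -9.421 + 180) mod 360) − 180 = 17.536°.
Going east by 17.536° from -9.421° reaches +8.115° without touching 180°.

No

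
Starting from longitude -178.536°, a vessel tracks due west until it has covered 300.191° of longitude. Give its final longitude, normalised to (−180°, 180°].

Start at -178.536°; shift −300.191° → -478.727°.
-478.727° lies outside (−180°, 180°]; add 360° → -118.727°.

-118.727°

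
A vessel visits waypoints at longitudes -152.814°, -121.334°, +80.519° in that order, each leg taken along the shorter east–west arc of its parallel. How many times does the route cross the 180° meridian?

1

Leg 1: -152.814° → -121.334°, shortest Δλ = 31.48° (east) — does not cross 180°.
Leg 2: -121.334° → +80.519°, shortest Δλ = -158.147° (west) — crosses 180°.
Total crossings: 1.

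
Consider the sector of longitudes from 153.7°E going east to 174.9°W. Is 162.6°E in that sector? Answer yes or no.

Yes

Band width going east from +153.7° to -174.9°: ((-174.9 − 153.7) mod 360) = 31.4°.
Offset of +162.6° east of the west edge: ((162.6 − 153.7) mod 360) = 8.9°.
8.9° ≤ 31.4° ⇒ inside.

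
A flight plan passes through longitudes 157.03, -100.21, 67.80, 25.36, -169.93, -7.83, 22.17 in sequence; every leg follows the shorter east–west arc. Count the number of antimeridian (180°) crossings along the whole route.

Leg 1: +157.03° → -100.21°, shortest Δλ = 102.76° (east) — crosses 180°.
Leg 2: -100.21° → +67.80°, shortest Δλ = 168.01° (east) — does not cross 180°.
Leg 3: +67.80° → +25.36°, shortest Δλ = -42.44° (west) — does not cross 180°.
Leg 4: +25.36° → -169.93°, shortest Δλ = 164.71° (east) — crosses 180°.
Leg 5: -169.93° → -7.83°, shortest Δλ = 162.1° (east) — does not cross 180°.
Leg 6: -7.83° → +22.17°, shortest Δλ = 30.0° (east) — does not cross 180°.
Total crossings: 2.

2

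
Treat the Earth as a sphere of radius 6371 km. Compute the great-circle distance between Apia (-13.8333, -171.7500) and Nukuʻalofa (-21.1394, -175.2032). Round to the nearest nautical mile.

481 nmi

Δλ = -175.2032 − -171.7500 = -3.4532°.
Δφ = -21.1394 − -13.8333 = -7.3061°.
a = sin²(Δφ/2) + cos φ₁ · cos φ₂ · sin²(Δλ/2) = 0.004882.
c = 2·atan2(√a, √(1−a)) = 0.13985 rad → d = 6371·c ≈ 891.00 km ≈ 481.10 nmi.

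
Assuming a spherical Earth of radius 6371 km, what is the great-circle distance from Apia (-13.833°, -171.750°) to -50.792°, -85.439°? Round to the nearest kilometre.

Δλ = -85.439 − -171.750 = 86.311°.
Δφ = -50.792 − -13.833 = -36.959°.
a = sin²(Δφ/2) + cos φ₁ · cos φ₂ · sin²(Δλ/2) = 0.387622.
c = 2·atan2(√a, √(1−a)) = 1.34410 rad → d = 6371·c ≈ 8563.29 km.

8563 km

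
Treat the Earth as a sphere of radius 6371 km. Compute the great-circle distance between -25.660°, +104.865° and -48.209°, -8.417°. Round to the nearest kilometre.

9463 km

Δλ = -8.417 − 104.865 = -113.282°.
Δφ = -48.209 − -25.660 = -22.549°.
a = sin²(Δφ/2) + cos φ₁ · cos φ₂ · sin²(Δλ/2) = 0.457285.
c = 2·atan2(√a, √(1−a)) = 1.48526 rad → d = 6371·c ≈ 9462.60 km.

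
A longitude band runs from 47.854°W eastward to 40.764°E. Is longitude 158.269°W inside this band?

Band width going east from -47.854° to +40.764°: ((40.764 − -47.854) mod 360) = 88.618°.
Offset of -158.269° east of the west edge: ((-158.269 − -47.854) mod 360) = 249.585°.
249.585° > 88.618° ⇒ outside.

No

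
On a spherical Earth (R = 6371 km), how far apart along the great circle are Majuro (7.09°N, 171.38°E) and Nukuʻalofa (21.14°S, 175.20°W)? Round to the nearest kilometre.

Δλ = -175.20 − 171.38 = -346.58°; wrapped into (−180°, 180°]: 13.42°.
Δφ = -21.14 − 7.09 = -28.23°.
a = sin²(Δφ/2) + cos φ₁ · cos φ₂ · sin²(Δλ/2) = 0.072108.
c = 2·atan2(√a, √(1−a)) = 0.54373 rad → d = 6371·c ≈ 3464.13 km.

3464 km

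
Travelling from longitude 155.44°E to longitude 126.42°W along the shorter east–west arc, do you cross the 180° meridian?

Yes

Naïve |-126.42 − 155.44| = 281.86° > 180°, so the shorter arc goes the other way round — across 180°.
Signed shortest Δλ = ((-126.42 − 155.44 + 180) mod 360) − 180 = 78.14°.
Going east by 78.14° from +155.44° passes through 180° before reaching -126.42°.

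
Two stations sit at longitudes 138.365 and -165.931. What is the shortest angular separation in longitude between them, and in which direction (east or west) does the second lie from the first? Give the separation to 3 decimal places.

55.704° east

Raw difference: -165.931 − 138.365 = -304.296°.
Normalise into (−180°, 180°]: -304.296° + 360° = 55.704°.
Positive ⇒ the second point lies to the east; separation 55.704°.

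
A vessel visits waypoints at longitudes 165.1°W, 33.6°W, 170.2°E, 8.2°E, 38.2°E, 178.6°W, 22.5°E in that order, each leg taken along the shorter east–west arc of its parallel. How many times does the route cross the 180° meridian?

3

Leg 1: -165.1° → -33.6°, shortest Δλ = 131.5° (east) — does not cross 180°.
Leg 2: -33.6° → +170.2°, shortest Δλ = -156.2° (west) — crosses 180°.
Leg 3: +170.2° → +8.2°, shortest Δλ = -162.0° (west) — does not cross 180°.
Leg 4: +8.2° → +38.2°, shortest Δλ = 30.0° (east) — does not cross 180°.
Leg 5: +38.2° → -178.6°, shortest Δλ = 143.2° (east) — crosses 180°.
Leg 6: -178.6° → +22.5°, shortest Δλ = -158.9° (west) — crosses 180°.
Total crossings: 3.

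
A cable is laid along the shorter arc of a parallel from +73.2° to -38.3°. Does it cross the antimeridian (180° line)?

No

Signed shortest Δλ = ((-38.3 − 73.2 + 180) mod 360) − 180 = -111.5°.
Going west by 111.5° from +73.2° reaches -38.3° without touching 180°.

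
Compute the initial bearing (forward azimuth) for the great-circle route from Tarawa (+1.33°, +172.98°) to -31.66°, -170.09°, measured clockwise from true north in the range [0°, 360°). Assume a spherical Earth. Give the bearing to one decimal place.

Δλ = -170.09 − 172.98 = -343.07°; wrapped into (−180°, 180°]: 16.93°.
θ = atan2( sin Δλ · cos φ₂ , cos φ₁ · sin φ₂ − sin φ₁ · cos φ₂ · cos Δλ )
  = atan2(0.24787, -0.54364) = 155.490° → normalised to [0°, 360°): 155.490°.

155.5°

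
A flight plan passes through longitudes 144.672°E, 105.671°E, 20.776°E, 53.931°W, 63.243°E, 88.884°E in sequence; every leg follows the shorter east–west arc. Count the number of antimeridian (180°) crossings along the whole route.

Leg 1: +144.672° → +105.671°, shortest Δλ = -39.001° (west) — does not cross 180°.
Leg 2: +105.671° → +20.776°, shortest Δλ = -84.895° (west) — does not cross 180°.
Leg 3: +20.776° → -53.931°, shortest Δλ = -74.707° (west) — does not cross 180°.
Leg 4: -53.931° → +63.243°, shortest Δλ = 117.174° (east) — does not cross 180°.
Leg 5: +63.243° → +88.884°, shortest Δλ = 25.641° (east) — does not cross 180°.
Total crossings: 0.

0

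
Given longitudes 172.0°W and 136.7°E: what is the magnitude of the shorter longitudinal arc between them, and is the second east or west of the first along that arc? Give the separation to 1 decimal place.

Raw difference: 136.7 − -172.0 = 308.7°.
Normalise into (−180°, 180°]: 308.7° − 360° = -51.3°.
Negative ⇒ the second point lies to the west; separation 51.3°.

51.3° west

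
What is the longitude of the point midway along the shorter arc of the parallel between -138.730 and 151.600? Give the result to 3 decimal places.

-173.565°

Signed shortest Δλ from -138.730° to +151.600° is -69.670°.
Midpoint longitude = -138.730° + (-69.670°)/2 = -138.730° − 34.835° = -173.565°.
(The naïve average (-138.730 + +151.600)/2 = 6.435° is on the wrong side of the globe.)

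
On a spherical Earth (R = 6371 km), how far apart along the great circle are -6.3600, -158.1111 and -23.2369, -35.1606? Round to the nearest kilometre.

13003 km

Δλ = -35.1606 − -158.1111 = 122.9505°.
Δφ = -23.2369 − -6.3600 = -16.8769°.
a = sin²(Δφ/2) + cos φ₁ · cos φ₂ · sin²(Δλ/2) = 0.726506.
c = 2·atan2(√a, √(1−a)) = 2.04094 rad → d = 6371·c ≈ 13002.81 km.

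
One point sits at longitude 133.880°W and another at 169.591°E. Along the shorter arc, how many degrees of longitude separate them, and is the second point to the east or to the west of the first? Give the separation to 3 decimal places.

Raw difference: 169.591 − -133.880 = 303.471°.
Normalise into (−180°, 180°]: 303.471° − 360° = -56.529°.
Negative ⇒ the second point lies to the west; separation 56.529°.

56.529° west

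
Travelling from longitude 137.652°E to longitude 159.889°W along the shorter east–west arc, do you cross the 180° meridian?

Naïve |-159.889 − 137.652| = 297.541° > 180°, so the shorter arc goes the other way round — across 180°.
Signed shortest Δλ = ((-159.889 − 137.652 + 180) mod 360) − 180 = 62.459°.
Going east by 62.459° from +137.652° passes through 180° before reaching -159.889°.

Yes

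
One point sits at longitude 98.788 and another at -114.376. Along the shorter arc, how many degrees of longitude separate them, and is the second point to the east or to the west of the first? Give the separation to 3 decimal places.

146.836° east

Raw difference: -114.376 − 98.788 = -213.164°.
Normalise into (−180°, 180°]: -213.164° + 360° = 146.836°.
Positive ⇒ the second point lies to the east; separation 146.836°.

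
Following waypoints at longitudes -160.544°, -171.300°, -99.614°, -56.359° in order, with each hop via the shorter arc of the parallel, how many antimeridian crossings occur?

0

Leg 1: -160.544° → -171.300°, shortest Δλ = -10.756° (west) — does not cross 180°.
Leg 2: -171.300° → -99.614°, shortest Δλ = 71.686° (east) — does not cross 180°.
Leg 3: -99.614° → -56.359°, shortest Δλ = 43.255° (east) — does not cross 180°.
Total crossings: 0.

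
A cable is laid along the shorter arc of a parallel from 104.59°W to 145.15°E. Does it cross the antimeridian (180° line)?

Yes

Naïve |145.15 − -104.59| = 249.74° > 180°, so the shorter arc goes the other way round — across 180°.
Signed shortest Δλ = ((145.15 − -104.59 + 180) mod 360) − 180 = -110.26°.
Going west by 110.26° from -104.59° passes through 180° before reaching +145.15°.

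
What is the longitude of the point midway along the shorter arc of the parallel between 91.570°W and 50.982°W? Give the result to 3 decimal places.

71.276°W

Signed shortest Δλ from -91.570° to -50.982° is +40.588°.
Midpoint longitude = -91.570° + (+40.588°)/2 = -91.570° + 20.294° = -71.276°.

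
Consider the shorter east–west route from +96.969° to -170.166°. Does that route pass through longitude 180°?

Yes

Naïve |-170.166 − 96.969| = 267.135° > 180°, so the shorter arc goes the other way round — across 180°.
Signed shortest Δλ = ((-170.166 − 96.969 + 180) mod 360) − 180 = 92.865°.
Going east by 92.865° from +96.969° passes through 180° before reaching -170.166°.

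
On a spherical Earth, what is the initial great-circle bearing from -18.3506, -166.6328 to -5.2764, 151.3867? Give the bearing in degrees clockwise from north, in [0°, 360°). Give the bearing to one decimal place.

Δλ = 151.3867 − -166.6328 = 318.0195°; wrapped into (−180°, 180°]: -41.9805°.
θ = atan2( sin Δλ · cos φ₂ , cos φ₁ · sin φ₂ − sin φ₁ · cos φ₂ · cos Δλ )
  = atan2(-0.66604, 0.14576) = -77.656° → normalised to [0°, 360°): 282.344°.

282.3°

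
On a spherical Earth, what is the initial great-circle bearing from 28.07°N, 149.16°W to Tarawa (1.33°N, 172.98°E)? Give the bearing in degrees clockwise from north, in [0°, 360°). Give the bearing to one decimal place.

240.2°

Δλ = 172.98 − -149.16 = 322.14°; wrapped into (−180°, 180°]: -37.86°.
θ = atan2( sin Δλ · cos φ₂ , cos φ₁ · sin φ₂ − sin φ₁ · cos φ₂ · cos Δλ )
  = atan2(-0.61357, -0.35092) = -119.767° → normalised to [0°, 360°): 240.233°.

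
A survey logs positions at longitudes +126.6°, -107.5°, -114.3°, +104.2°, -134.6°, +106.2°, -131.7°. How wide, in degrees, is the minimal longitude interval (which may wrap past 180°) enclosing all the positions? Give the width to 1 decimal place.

148.3°

Sort the longitudes: -134.6°, -131.7°, -114.3°, -107.5°, +104.2°, +106.2°, +126.6°.
Eastward gaps between consecutive values (wrapping around): 2.9°, 17.4°, 6.8°, 211.7°, 2.0°, 20.4°, 98.8°.
Largest gap = 211.7° ⇒ minimal covering band is its complement: 360° − 211.7° = 148.3°.
Band runs from +104.2° eastward to -107.5°, crossing the antimeridian.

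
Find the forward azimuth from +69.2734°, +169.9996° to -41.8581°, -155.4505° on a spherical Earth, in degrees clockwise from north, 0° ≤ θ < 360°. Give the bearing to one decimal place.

Δλ = -155.4505 − 169.9996 = -325.4501°; wrapped into (−180°, 180°]: 34.5499°.
θ = atan2( sin Δλ · cos φ₂ , cos φ₁ · sin φ₂ − sin φ₁ · cos φ₂ · cos Δλ )
  = atan2(0.42239, -0.80990) = 152.456° → normalised to [0°, 360°): 152.456°.

152.5°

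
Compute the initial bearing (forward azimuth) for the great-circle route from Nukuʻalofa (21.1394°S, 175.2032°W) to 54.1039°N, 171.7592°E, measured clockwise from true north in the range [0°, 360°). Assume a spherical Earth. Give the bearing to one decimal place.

Δλ = 171.7592 − -175.2032 = 346.9624°; wrapped into (−180°, 180°]: -13.0376°.
θ = atan2( sin Δλ · cos φ₂ , cos φ₁ · sin φ₂ − sin φ₁ · cos φ₂ · cos Δλ )
  = atan2(-0.13227, 0.96157) = -7.832° → normalised to [0°, 360°): 352.168°.

352.2°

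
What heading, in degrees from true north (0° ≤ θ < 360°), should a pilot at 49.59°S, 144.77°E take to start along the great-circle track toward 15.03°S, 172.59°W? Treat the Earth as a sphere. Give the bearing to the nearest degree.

60°

Δλ = -172.59 − 144.77 = -317.36°; wrapped into (−180°, 180°]: 42.64°.
θ = atan2( sin Δλ · cos φ₂ , cos φ₁ · sin φ₂ − sin φ₁ · cos φ₂ · cos Δλ )
  = atan2(0.65422, 0.37285) = 60.320° → normalised to [0°, 360°): 60.320°.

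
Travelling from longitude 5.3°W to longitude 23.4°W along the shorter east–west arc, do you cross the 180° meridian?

No

Signed shortest Δλ = ((-23.4 − -5.3 + 180) mod 360) − 180 = -18.1°.
Going west by 18.1° from -5.3° reaches -23.4° without touching 180°.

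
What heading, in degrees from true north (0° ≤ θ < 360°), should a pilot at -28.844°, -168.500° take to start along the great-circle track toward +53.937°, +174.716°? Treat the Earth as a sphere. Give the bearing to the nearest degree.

Δλ = 174.716 − -168.500 = 343.216°; wrapped into (−180°, 180°]: -16.784°.
θ = atan2( sin Δλ · cos φ₂ , cos φ₁ · sin φ₂ − sin φ₁ · cos φ₂ · cos Δλ )
  = atan2(-0.16999, 0.97998) = -9.841° → normalised to [0°, 360°): 350.159°.

350°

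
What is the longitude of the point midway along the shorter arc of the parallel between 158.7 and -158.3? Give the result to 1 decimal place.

Signed shortest Δλ from +158.7° to -158.3° is +43.0°.
Midpoint longitude = +158.7° + (+43.0°)/2 = +158.7° + 21.5° = +180.2°.
Normalise into (−180°, 180°]: -179.8°.
(The naïve average (+158.7 + -158.3)/2 = 0.2° is on the wrong side of the globe.)

-179.8°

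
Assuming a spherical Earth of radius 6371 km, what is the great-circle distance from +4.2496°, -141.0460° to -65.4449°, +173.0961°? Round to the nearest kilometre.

Δλ = 173.0961 − -141.0460 = 314.1421°; wrapped into (−180°, 180°]: -45.8579°.
Δφ = -65.4449 − 4.2496 = -69.6945°.
a = sin²(Δφ/2) + cos φ₁ · cos φ₂ · sin²(Δλ/2) = 0.389389.
c = 2·atan2(√a, √(1−a)) = 1.34773 rad → d = 6371·c ≈ 8586.38 km.

8586 km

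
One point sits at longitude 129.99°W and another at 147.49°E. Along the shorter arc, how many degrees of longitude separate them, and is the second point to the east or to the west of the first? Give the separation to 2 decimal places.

Raw difference: 147.49 − -129.99 = 277.48°.
Normalise into (−180°, 180°]: 277.48° − 360° = -82.52°.
Negative ⇒ the second point lies to the west; separation 82.52°.

82.52° west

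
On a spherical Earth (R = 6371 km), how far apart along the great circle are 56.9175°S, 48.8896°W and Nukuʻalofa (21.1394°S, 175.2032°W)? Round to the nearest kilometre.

Δλ = -175.2032 − -48.8896 = -126.3136°.
Δφ = -21.1394 − -56.9175 = 35.7781°.
a = sin²(Δφ/2) + cos φ₁ · cos φ₂ · sin²(Δλ/2) = 0.499663.
c = 2·atan2(√a, √(1−a)) = 1.57012 rad → d = 6371·c ≈ 10003.25 km.

10003 km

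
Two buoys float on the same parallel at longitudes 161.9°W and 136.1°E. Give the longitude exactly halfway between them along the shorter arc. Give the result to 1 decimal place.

167.1°E

Signed shortest Δλ from -161.9° to +136.1° is -62.0°.
Midpoint longitude = -161.9° + (-62.0°)/2 = -161.9° − 31.0° = -192.9°.
Normalise into (−180°, 180°]: +167.1°.
(The naïve average (-161.9 + +136.1)/2 = -12.9° is on the wrong side of the globe.)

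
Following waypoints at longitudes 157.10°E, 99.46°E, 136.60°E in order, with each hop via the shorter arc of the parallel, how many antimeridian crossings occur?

0

Leg 1: +157.10° → +99.46°, shortest Δλ = -57.64° (west) — does not cross 180°.
Leg 2: +99.46° → +136.60°, shortest Δλ = 37.14° (east) — does not cross 180°.
Total crossings: 0.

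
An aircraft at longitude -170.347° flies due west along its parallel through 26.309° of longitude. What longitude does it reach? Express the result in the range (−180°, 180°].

+163.344°

Start at -170.347°; shift −26.309° → -196.656°.
-196.656° lies outside (−180°, 180°]; add 360° → +163.344°.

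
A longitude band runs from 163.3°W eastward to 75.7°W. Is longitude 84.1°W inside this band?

Band width going east from -163.3° to -75.7°: ((-75.7 − -163.3) mod 360) = 87.6°.
Offset of -84.1° east of the west edge: ((-84.1 − -163.3) mod 360) = 79.2°.
79.2° ≤ 87.6° ⇒ inside.

Yes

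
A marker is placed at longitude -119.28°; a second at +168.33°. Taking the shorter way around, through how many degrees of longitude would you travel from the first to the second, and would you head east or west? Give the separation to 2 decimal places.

Raw difference: 168.33 − -119.28 = 287.61°.
Normalise into (−180°, 180°]: 287.61° − 360° = -72.39°.
Negative ⇒ the second point lies to the west; separation 72.39°.

72.39° west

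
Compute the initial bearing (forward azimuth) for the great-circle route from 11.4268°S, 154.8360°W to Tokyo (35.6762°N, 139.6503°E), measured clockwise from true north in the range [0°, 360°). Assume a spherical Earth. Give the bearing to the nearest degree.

Δλ = 139.6503 − -154.8360 = 294.4863°; wrapped into (−180°, 180°]: -65.5137°.
θ = atan2( sin Δλ · cos φ₂ , cos φ₁ · sin φ₂ − sin φ₁ · cos φ₂ · cos Δλ )
  = atan2(-0.73927, 0.63835) = -49.190° → normalised to [0°, 360°): 310.810°.

311°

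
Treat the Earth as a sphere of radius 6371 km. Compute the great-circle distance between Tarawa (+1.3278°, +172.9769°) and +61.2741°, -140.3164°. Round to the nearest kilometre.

7731 km

Δλ = -140.3164 − 172.9769 = -313.2933°; wrapped into (−180°, 180°]: 46.7067°.
Δφ = 61.2741 − 1.3278 = 59.9463°.
a = sin²(Δφ/2) + cos φ₁ · cos φ₂ · sin²(Δλ/2) = 0.325095.
c = 2·atan2(√a, √(1−a)) = 1.21343 rad → d = 6371·c ≈ 7730.76 km.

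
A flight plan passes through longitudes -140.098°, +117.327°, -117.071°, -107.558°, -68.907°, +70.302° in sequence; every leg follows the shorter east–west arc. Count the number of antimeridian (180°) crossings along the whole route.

2

Leg 1: -140.098° → +117.327°, shortest Δλ = -102.575° (west) — crosses 180°.
Leg 2: +117.327° → -117.071°, shortest Δλ = 125.602° (east) — crosses 180°.
Leg 3: -117.071° → -107.558°, shortest Δλ = 9.513° (east) — does not cross 180°.
Leg 4: -107.558° → -68.907°, shortest Δλ = 38.651° (east) — does not cross 180°.
Leg 5: -68.907° → +70.302°, shortest Δλ = 139.209° (east) — does not cross 180°.
Total crossings: 2.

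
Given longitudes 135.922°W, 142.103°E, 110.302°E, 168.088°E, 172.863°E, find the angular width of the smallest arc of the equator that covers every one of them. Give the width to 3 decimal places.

Sort the longitudes: -135.922°, +110.302°, +142.103°, +168.088°, +172.863°.
Eastward gaps between consecutive values (wrapping around): 246.224°, 31.801°, 25.985°, 4.775°, 51.215°.
Largest gap = 246.224° ⇒ minimal covering band is its complement: 360° − 246.224° = 113.776°.
Band runs from +110.302° eastward to -135.922°, crossing the antimeridian.

113.776°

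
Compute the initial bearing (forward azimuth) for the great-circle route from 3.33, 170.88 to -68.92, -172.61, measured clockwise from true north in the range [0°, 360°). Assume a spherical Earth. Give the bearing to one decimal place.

Δλ = -172.61 − 170.88 = -343.49°; wrapped into (−180°, 180°]: 16.51°.
θ = atan2( sin Δλ · cos φ₂ , cos φ₁ · sin φ₂ − sin φ₁ · cos φ₂ · cos Δλ )
  = atan2(0.10221, -0.95153) = 173.869° → normalised to [0°, 360°): 173.869°.

173.9°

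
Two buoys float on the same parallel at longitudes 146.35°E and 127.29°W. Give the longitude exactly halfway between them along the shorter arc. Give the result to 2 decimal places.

Signed shortest Δλ from +146.35° to -127.29° is +86.36°.
Midpoint longitude = +146.35° + (+86.36°)/2 = +146.35° + 43.18° = +189.53°.
Normalise into (−180°, 180°]: -170.47°.
(The naïve average (+146.35 + -127.29)/2 = 9.53° is on the wrong side of the globe.)

170.47°W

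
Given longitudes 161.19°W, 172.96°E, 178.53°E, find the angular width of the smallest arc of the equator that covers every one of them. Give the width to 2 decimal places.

25.85°

Sort the longitudes: -161.19°, +172.96°, +178.53°.
Eastward gaps between consecutive values (wrapping around): 334.15°, 5.57°, 20.28°.
Largest gap = 334.15° ⇒ minimal covering band is its complement: 360° − 334.15° = 25.85°.
Band runs from +172.96° eastward to -161.19°, crossing the antimeridian.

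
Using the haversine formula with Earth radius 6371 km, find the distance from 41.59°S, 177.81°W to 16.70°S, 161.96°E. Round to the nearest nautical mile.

1822 nmi

Δλ = 161.96 − -177.81 = 339.77°; wrapped into (−180°, 180°]: -20.23°.
Δφ = -16.70 − -41.59 = 24.89°.
a = sin²(Δφ/2) + cos φ₁ · cos φ₂ · sin²(Δλ/2) = 0.068537.
c = 2·atan2(√a, √(1−a)) = 0.52976 rad → d = 6371·c ≈ 3375.13 km ≈ 1822.42 nmi.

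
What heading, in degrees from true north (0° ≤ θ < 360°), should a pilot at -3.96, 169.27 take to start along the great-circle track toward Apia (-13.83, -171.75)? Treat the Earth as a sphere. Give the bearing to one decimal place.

119.0°

Δλ = -171.75 − 169.27 = -341.02°; wrapped into (−180°, 180°]: 18.98°.
θ = atan2( sin Δλ · cos φ₂ , cos φ₁ · sin φ₂ − sin φ₁ · cos φ₂ · cos Δλ )
  = atan2(0.31581, -0.17506) = 119.000° → normalised to [0°, 360°): 119.000°.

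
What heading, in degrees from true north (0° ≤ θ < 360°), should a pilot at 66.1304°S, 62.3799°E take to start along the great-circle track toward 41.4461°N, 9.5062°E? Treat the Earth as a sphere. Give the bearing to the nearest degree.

319°

Δλ = 9.5062 − 62.3799 = -52.8737°.
θ = atan2( sin Δλ · cos φ₂ , cos φ₁ · sin φ₂ − sin φ₁ · cos φ₂ · cos Δλ )
  = atan2(-0.59764, 0.68158) = -41.246° → normalised to [0°, 360°): 318.754°.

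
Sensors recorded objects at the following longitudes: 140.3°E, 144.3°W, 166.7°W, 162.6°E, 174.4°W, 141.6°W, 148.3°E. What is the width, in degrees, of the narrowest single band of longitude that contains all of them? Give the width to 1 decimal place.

78.1°

Sort the longitudes: -174.4°, -166.7°, -144.3°, -141.6°, +140.3°, +148.3°, +162.6°.
Eastward gaps between consecutive values (wrapping around): 7.7°, 22.4°, 2.7°, 281.9°, 8.0°, 14.3°, 23.0°.
Largest gap = 281.9° ⇒ minimal covering band is its complement: 360° − 281.9° = 78.1°.
Band runs from +140.3° eastward to -141.6°, crossing the antimeridian.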